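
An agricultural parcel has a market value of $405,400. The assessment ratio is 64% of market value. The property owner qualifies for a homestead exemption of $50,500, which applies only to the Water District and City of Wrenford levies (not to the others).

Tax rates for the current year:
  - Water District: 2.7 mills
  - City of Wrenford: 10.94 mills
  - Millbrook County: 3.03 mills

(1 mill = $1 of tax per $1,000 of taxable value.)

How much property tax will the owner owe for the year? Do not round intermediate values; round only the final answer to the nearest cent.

Assessed value = $405,400 × 0.64 = $259,456
Water District: ($259,456 − $50,500) × 0.0027 = $208,956 × 0.0027 = $564.1812
City of Wrenford: ($259,456 − $50,500) × 0.01094 = $208,956 × 0.01094 = $2,285.97864
Millbrook County: $259,456 × 0.00303 = $786.15168
Total = $3,636.31152

$3,636.31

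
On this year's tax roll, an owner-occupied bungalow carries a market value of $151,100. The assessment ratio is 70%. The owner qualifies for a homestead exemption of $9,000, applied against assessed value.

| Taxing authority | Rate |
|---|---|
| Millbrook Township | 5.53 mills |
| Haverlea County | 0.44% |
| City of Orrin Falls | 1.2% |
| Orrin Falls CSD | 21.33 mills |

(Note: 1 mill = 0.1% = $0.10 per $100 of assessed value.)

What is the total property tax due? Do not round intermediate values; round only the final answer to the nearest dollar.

$4,186

Assessed value = $151,100 × 0.7 = $105,770
Taxable value = $105,770 − $9,000 = $96,770
Millbrook Township: $96,770 × 0.00553 = $535.1381
Haverlea County: $96,770 × 0.0044 = $425.788
City of Orrin Falls: $96,770 × 0.012 = $1,161.24
Orrin Falls CSD: $96,770 × 0.02133 = $2,064.1041
Total = $4,186.2702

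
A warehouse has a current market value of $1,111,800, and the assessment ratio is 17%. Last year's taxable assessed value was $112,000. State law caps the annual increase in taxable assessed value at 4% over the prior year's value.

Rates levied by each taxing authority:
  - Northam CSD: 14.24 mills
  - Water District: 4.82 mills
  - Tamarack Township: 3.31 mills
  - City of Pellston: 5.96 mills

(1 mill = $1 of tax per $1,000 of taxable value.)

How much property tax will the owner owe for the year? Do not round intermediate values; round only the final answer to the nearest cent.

$3,299.88

Uncapped assessed value = $1,111,800 × 0.17 = $189,006
Cap limit = $112,000 × 1.04 = $116,480
Taxable assessed value = min($189,006, $116,480) = $116,480 (cap binds)
Northam CSD: $116,480 × 0.01424 = $1,658.6752
Water District: $116,480 × 0.00482 = $561.4336
Tamarack Township: $116,480 × 0.00331 = $385.5488
City of Pellston: $116,480 × 0.00596 = $694.2208
Total = $3,299.8784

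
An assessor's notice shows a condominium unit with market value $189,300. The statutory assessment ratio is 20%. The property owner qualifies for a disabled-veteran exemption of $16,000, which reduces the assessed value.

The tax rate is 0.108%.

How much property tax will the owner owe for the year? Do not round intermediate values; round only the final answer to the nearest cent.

$23.61

Assessed value = $189,300 × 0.2 = $37,860
Taxable value = $37,860 − $16,000 = $21,860
Tax = $21,860 × 0.00108 = $23.6088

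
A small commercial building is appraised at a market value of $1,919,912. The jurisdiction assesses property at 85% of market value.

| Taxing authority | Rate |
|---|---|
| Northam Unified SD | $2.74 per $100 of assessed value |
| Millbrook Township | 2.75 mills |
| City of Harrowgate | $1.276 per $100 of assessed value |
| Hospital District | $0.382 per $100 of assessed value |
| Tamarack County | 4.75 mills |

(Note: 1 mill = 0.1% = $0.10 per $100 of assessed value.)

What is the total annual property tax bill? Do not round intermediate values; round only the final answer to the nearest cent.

$84,011.51

Assessed value = $1,919,912 × 0.85 = $1,631,925.2
Northam Unified SD: $1,631,925.2 × 0.0274 = $44,714.75048
Millbrook Township: $1,631,925.2 × 0.00275 = $4,487.7943
City of Harrowgate: $1,631,925.2 × 0.01276 = $20,823.365552
Hospital District: $1,631,925.2 × 0.00382 = $6,233.954264
Tamarack County: $1,631,925.2 × 0.00475 = $7,751.6447
Total = $84,011.509296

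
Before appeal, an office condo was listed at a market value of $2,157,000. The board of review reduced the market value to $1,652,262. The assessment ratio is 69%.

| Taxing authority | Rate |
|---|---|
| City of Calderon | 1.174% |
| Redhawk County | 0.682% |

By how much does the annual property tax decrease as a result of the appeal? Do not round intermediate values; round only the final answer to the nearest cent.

Old assessed value = $2,157,000 × 0.69 = $1,488,330
New assessed value = $1,652,262 × 0.69 = $1,140,060.78
Combined rate = 0.01174 + 0.00682 = 0.01856
Old tax = $1,488,330 × 0.01856 = $27,623.4048
New tax = $1,140,060.78 × 0.01856 = $21,159.5280768
Reduction = $27,623.4048 − $21,159.5280768 = $6,463.8767232

$6,463.88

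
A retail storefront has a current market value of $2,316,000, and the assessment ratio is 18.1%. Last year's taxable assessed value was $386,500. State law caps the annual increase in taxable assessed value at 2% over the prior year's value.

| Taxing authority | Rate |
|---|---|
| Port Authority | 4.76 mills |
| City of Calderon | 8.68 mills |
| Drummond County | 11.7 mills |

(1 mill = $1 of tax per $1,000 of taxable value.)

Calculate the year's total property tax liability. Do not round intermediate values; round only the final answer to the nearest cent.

Uncapped assessed value = $2,316,000 × 0.181 = $419,196
Cap limit = $386,500 × 1.02 = $394,230
Taxable assessed value = min($419,196, $394,230) = $394,230 (cap binds)
Port Authority: $394,230 × 0.00476 = $1,876.5348
City of Calderon: $394,230 × 0.00868 = $3,421.9164
Drummond County: $394,230 × 0.0117 = $4,612.491
Total = $9,910.9422

$9,910.94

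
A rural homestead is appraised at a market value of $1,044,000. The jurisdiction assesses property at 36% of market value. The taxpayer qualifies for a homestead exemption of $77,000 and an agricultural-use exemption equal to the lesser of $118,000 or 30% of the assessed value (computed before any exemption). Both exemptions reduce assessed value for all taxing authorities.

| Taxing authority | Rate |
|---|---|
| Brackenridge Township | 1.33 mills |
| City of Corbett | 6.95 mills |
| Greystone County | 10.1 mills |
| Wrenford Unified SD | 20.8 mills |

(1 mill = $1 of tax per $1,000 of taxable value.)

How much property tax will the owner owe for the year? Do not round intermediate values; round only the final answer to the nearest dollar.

Assessed value = $1,044,000 × 0.36 = $375,840
Agricultural-use exemption = min($118,000, 30% × $375,840) = min($118,000, $112,752) = $112,752 (percentage binds)
Taxable value = $375,840 − $77,000 − $112,752 = $186,088
Brackenridge Township: $186,088 × 0.00133 = $247.49704
City of Corbett: $186,088 × 0.00695 = $1,293.3116
Greystone County: $186,088 × 0.0101 = $1,879.4888
Wrenford Unified SD: $186,088 × 0.0208 = $3,870.6304
Total = $7,290.92784

$7,291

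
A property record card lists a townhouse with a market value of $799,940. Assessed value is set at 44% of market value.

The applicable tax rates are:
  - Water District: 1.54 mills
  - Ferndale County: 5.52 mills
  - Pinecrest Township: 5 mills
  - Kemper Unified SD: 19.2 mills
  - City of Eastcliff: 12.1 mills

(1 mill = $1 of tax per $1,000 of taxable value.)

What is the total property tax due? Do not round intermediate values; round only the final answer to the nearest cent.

Assessed value = $799,940 × 0.44 = $351,973.6
Water District: $351,973.6 × 0.00154 = $542.039344
Ferndale County: $351,973.6 × 0.00552 = $1,942.894272
Pinecrest Township: $351,973.6 × 0.005 = $1,759.868
Kemper Unified SD: $351,973.6 × 0.0192 = $6,757.89312
City of Eastcliff: $351,973.6 × 0.0121 = $4,258.88056
Total = $542.039344 + $1,942.894272 + $1,759.868 + $6,757.89312 + $4,258.88056 = $15,261.575296

$15,261.58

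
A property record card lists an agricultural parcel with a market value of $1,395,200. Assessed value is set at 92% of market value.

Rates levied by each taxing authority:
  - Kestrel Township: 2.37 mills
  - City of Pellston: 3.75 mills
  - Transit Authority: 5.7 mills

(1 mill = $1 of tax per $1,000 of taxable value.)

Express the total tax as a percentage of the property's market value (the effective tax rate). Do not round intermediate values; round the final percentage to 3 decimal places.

1.087%

Assessed value = $1,395,200 × 0.92 = $1,283,584
Kestrel Township: $1,283,584 × 0.00237 = $3,042.09408
City of Pellston: $1,283,584 × 0.00375 = $4,813.44
Transit Authority: $1,283,584 × 0.0057 = $7,316.4288
Total tax = $15,171.96288
Effective rate = $15,171.96288 ÷ $1,395,200 = 1.087% of market value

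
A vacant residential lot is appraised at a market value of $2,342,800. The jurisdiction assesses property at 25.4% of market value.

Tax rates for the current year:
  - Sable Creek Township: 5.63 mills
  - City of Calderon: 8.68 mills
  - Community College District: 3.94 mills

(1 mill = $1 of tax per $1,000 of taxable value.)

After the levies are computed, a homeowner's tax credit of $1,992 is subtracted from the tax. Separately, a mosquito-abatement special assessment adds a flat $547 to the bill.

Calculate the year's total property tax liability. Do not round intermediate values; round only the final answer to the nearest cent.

Assessed value = $2,342,800 × 0.254 = $595,071.2
Sable Creek Township: $595,071.2 × 0.00563 = $3,350.250856
City of Calderon: $595,071.2 × 0.00868 = $5,165.218016
Community College District: $595,071.2 × 0.00394 = $2,344.580528
Levies subtotal = $10,860.0494
After credit = $10,860.0494 − $1,992 = $8,868.0494
Total = $8,868.0494 + $547 = $9,415.0494

$9,415.05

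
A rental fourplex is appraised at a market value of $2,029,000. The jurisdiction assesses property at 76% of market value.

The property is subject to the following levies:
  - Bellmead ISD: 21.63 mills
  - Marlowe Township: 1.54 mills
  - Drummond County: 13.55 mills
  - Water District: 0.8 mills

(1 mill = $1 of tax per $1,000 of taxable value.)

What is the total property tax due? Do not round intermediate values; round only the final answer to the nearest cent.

$57,857.34

Assessed value = $2,029,000 × 0.76 = $1,542,040
Bellmead ISD: $1,542,040 × 0.02163 = $33,354.3252
Marlowe Township: $1,542,040 × 0.00154 = $2,374.7416
Drummond County: $1,542,040 × 0.01355 = $20,894.642
Water District: $1,542,040 × 0.0008 = $1,233.632
Total = $33,354.3252 + $2,374.7416 + $20,894.642 + $1,233.632 = $57,857.3408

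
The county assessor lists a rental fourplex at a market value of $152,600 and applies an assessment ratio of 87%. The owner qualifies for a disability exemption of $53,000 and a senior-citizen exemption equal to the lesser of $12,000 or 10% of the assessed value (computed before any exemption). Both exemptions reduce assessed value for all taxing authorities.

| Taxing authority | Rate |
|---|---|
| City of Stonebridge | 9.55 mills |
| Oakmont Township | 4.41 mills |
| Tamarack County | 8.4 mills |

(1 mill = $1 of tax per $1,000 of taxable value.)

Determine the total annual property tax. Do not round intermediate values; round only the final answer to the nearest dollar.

Assessed value = $152,600 × 0.87 = $132,762
Senior-citizen exemption = min($12,000, 10% × $132,762) = min($12,000, $13,276.2) = $12,000 (dollar cap binds)
Taxable value = $132,762 − $53,000 − $12,000 = $67,762
City of Stonebridge: $67,762 × 0.00955 = $647.1271
Oakmont Township: $67,762 × 0.00441 = $298.83042
Tamarack County: $67,762 × 0.0084 = $569.2008
Total = $1,515.15832

$1,515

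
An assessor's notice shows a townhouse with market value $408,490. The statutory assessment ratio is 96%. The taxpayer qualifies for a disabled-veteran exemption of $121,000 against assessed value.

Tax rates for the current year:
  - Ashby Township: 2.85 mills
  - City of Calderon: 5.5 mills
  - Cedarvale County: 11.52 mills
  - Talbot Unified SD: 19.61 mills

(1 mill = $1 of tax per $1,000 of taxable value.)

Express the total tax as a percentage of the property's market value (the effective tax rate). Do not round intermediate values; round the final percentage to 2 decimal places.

Assessed value = $408,490 × 0.96 = $392,150.4
Taxable value = $392,150.4 − $121,000 = $271,150.4
Ashby Township: $271,150.4 × 0.00285 = $772.77864
City of Calderon: $271,150.4 × 0.0055 = $1,491.3272
Cedarvale County: $271,150.4 × 0.01152 = $3,123.652608
Talbot Unified SD: $271,150.4 × 0.01961 = $5,317.259344
Total tax = $10,705.017792
Effective rate = $10,705.017792 ÷ $408,490 = 2.62% of market value

2.62%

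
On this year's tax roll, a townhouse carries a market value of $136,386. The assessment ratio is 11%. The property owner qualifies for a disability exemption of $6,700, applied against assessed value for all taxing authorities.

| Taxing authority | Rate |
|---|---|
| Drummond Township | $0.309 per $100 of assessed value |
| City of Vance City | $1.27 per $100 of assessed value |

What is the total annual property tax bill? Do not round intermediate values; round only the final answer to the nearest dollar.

Assessed value = $136,386 × 0.11 = $15,002.46
Taxable value = $15,002.46 − $6,700 = $8,302.46
Drummond Township: $8,302.46 × 0.00309 = $25.6546014
City of Vance City: $8,302.46 × 0.0127 = $105.441242
Total = $25.6546014 + $105.441242 = $131.0958434

$131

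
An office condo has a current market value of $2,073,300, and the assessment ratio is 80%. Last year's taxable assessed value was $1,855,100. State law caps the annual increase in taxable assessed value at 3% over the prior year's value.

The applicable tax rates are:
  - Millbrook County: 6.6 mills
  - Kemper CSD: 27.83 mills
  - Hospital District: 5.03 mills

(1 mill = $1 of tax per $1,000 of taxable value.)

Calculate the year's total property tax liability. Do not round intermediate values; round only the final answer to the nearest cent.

$65,449.93

Uncapped assessed value = $2,073,300 × 0.8 = $1,658,640
Cap limit = $1,855,100 × 1.03 = $1,910,753
Taxable assessed value = min($1,658,640, $1,910,753) = $1,658,640 (cap does not bind)
Millbrook County: $1,658,640 × 0.0066 = $10,947.024
Kemper CSD: $1,658,640 × 0.02783 = $46,159.9512
Hospital District: $1,658,640 × 0.00503 = $8,342.9592
Total = $65,449.9344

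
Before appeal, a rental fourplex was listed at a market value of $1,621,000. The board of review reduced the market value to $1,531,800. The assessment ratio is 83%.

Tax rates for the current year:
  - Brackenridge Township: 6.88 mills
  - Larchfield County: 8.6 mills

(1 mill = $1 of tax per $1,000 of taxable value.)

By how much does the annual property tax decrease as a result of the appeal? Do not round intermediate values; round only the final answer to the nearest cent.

Old assessed value = $1,621,000 × 0.83 = $1,345,430
New assessed value = $1,531,800 × 0.83 = $1,271,394
Combined rate = 0.00688 + 0.0086 = 0.01548
Old tax = $1,345,430 × 0.01548 = $20,827.2564
New tax = $1,271,394 × 0.01548 = $19,681.17912
Reduction = $20,827.2564 − $19,681.17912 = $1,146.07728

$1,146.08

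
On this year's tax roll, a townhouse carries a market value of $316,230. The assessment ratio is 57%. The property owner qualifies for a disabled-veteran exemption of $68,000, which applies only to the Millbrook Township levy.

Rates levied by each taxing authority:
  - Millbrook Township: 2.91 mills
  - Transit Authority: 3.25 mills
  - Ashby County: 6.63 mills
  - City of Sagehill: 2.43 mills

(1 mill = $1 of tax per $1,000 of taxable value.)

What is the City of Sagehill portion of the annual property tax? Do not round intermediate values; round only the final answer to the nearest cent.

$438.01

Assessed value = $316,230 × 0.57 = $180,251.1
City of Sagehill taxable value = $180,251.1 (exemption does not apply)
City of Sagehill levy = $180,251.1 × 0.00243 = $438.010173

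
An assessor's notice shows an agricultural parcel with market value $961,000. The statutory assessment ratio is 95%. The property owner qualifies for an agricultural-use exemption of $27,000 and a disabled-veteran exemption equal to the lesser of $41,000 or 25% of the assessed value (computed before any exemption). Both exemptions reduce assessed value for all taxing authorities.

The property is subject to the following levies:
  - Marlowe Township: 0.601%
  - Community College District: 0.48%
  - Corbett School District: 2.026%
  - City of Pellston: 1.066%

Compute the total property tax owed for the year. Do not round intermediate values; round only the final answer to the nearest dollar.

$35,260

Assessed value = $961,000 × 0.95 = $912,950
Disabled-veteran exemption = min($41,000, 25% × $912,950) = min($41,000, $228,237.5) = $41,000 (dollar cap binds)
Taxable value = $912,950 − $27,000 − $41,000 = $844,950
Marlowe Township: $844,950 × 0.00601 = $5,078.1495
Community College District: $844,950 × 0.0048 = $4,055.76
Corbett School District: $844,950 × 0.02026 = $17,118.687
City of Pellston: $844,950 × 0.01066 = $9,007.167
Total = $35,259.7635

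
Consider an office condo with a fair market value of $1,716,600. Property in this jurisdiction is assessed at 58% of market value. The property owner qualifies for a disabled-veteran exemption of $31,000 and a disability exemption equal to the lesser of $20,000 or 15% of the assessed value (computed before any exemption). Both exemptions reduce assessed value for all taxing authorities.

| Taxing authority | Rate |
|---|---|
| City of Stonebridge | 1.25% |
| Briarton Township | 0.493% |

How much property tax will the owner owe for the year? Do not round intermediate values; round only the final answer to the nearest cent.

Assessed value = $1,716,600 × 0.58 = $995,628
Disability exemption = min($20,000, 15% × $995,628) = min($20,000, $149,344.2) = $20,000 (dollar cap binds)
Taxable value = $995,628 − $31,000 − $20,000 = $944,628
City of Stonebridge: $944,628 × 0.0125 = $11,807.85
Briarton Township: $944,628 × 0.00493 = $4,657.01604
Total = $16,464.86604

$16,464.87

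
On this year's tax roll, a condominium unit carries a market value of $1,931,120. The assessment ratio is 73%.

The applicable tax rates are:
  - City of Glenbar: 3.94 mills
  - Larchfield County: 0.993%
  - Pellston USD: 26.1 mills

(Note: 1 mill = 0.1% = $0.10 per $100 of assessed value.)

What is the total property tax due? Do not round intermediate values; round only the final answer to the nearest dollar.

$56,346

Assessed value = $1,931,120 × 0.73 = $1,409,717.6
City of Glenbar: $1,409,717.6 × 0.00394 = $5,554.287344
Larchfield County: $1,409,717.6 × 0.00993 = $13,998.495768
Pellston USD: $1,409,717.6 × 0.0261 = $36,793.62936
Total = $56,346.412472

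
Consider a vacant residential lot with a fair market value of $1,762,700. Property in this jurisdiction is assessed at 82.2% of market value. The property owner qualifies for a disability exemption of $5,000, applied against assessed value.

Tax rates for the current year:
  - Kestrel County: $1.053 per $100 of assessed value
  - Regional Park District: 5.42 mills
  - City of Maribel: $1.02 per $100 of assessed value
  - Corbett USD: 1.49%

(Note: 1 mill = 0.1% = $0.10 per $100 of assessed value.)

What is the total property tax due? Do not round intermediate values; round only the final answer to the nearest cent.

Assessed value = $1,762,700 × 0.822 = $1,448,939.4
Taxable value = $1,448,939.4 − $5,000 = $1,443,939.4
Kestrel County: $1,443,939.4 × 0.01053 = $15,204.681882
Regional Park District: $1,443,939.4 × 0.00542 = $7,826.151548
City of Maribel: $1,443,939.4 × 0.0102 = $14,728.18188
Corbett USD: $1,443,939.4 × 0.0149 = $21,514.69706
Total = $59,273.71237

$59,273.71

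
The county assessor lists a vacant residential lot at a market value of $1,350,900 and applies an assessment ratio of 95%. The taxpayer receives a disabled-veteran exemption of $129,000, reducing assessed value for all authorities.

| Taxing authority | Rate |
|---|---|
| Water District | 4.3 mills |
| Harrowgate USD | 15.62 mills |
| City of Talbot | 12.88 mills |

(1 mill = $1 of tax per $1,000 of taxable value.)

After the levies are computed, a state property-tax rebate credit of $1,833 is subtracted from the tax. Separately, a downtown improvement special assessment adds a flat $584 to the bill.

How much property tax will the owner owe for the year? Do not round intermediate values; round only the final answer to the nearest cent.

$36,613.84

Assessed value = $1,350,900 × 0.95 = $1,283,355
Taxable value = $1,283,355 − $129,000 = $1,154,355
Water District: $1,154,355 × 0.0043 = $4,963.7265
Harrowgate USD: $1,154,355 × 0.01562 = $18,031.0251
City of Talbot: $1,154,355 × 0.01288 = $14,868.0924
Levies subtotal = $37,862.844
After credit = $37,862.844 − $1,833 = $36,029.844
Total = $36,029.844 + $584 = $36,613.844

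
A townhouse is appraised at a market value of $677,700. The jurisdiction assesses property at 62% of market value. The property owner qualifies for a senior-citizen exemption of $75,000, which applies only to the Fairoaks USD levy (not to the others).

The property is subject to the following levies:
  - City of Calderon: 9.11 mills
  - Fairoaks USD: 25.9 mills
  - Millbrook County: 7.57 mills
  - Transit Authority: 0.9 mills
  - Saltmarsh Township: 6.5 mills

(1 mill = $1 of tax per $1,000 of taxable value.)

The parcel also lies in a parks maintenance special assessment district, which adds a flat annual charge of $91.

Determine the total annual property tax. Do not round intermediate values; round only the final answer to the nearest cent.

$19,148.80

Assessed value = $677,700 × 0.62 = $420,174
City of Calderon: $420,174 × 0.00911 = $3,827.78514
Fairoaks USD: ($420,174 − $75,000) × 0.0259 = $345,174 × 0.0259 = $8,940.0066
Millbrook County: $420,174 × 0.00757 = $3,180.71718
Transit Authority: $420,174 × 0.0009 = $378.1566
Saltmarsh Township: $420,174 × 0.0065 = $2,731.131
Levies subtotal = $19,057.79652
Total = $19,057.79652 + $91 = $19,148.79652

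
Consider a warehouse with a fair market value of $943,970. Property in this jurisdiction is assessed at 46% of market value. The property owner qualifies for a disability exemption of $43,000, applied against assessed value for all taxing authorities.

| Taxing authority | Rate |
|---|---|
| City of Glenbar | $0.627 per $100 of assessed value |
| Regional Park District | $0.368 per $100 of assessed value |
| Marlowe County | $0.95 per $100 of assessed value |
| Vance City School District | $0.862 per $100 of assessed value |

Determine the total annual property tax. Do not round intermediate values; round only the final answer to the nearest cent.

Assessed value = $943,970 × 0.46 = $434,226.2
Taxable value = $434,226.2 − $43,000 = $391,226.2
City of Glenbar: $391,226.2 × 0.00627 = $2,452.988274
Regional Park District: $391,226.2 × 0.00368 = $1,439.712416
Marlowe County: $391,226.2 × 0.0095 = $3,716.6489
Vance City School District: $391,226.2 × 0.00862 = $3,372.369844
Total = $2,452.988274 + $1,439.712416 + $3,716.6489 + $3,372.369844 = $10,981.719434

$10,981.72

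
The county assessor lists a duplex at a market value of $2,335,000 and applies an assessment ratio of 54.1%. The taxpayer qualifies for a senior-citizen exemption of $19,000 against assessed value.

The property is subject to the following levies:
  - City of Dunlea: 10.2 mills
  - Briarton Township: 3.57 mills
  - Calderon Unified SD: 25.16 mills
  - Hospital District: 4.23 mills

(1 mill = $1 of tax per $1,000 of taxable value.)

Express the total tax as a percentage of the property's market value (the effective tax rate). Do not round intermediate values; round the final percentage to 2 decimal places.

2.30%

Assessed value = $2,335,000 × 0.541 = $1,263,235
Taxable value = $1,263,235 − $19,000 = $1,244,235
City of Dunlea: $1,244,235 × 0.0102 = $12,691.197
Briarton Township: $1,244,235 × 0.00357 = $4,441.91895
Calderon Unified SD: $1,244,235 × 0.02516 = $31,304.9526
Hospital District: $1,244,235 × 0.00423 = $5,263.11405
Total tax = $53,701.1826
Effective rate = $53,701.1826 ÷ $2,335,000 = 2.30% of market value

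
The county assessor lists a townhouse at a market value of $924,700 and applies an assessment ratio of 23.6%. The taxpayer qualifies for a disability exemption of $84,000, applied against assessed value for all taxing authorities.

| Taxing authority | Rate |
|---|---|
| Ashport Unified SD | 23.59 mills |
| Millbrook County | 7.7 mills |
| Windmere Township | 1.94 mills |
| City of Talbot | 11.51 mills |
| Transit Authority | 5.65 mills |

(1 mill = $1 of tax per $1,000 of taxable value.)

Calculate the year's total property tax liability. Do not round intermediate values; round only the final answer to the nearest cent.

$6,763.81

Assessed value = $924,700 × 0.236 = $218,229.2
Taxable value = $218,229.2 − $84,000 = $134,229.2
Ashport Unified SD: $134,229.2 × 0.02359 = $3,166.466828
Millbrook County: $134,229.2 × 0.0077 = $1,033.56484
Windmere Township: $134,229.2 × 0.00194 = $260.404648
City of Talbot: $134,229.2 × 0.01151 = $1,544.978092
Transit Authority: $134,229.2 × 0.00565 = $758.39498
Total = $3,166.466828 + $1,033.56484 + $260.404648 + $1,544.978092 + $758.39498 = $6,763.809388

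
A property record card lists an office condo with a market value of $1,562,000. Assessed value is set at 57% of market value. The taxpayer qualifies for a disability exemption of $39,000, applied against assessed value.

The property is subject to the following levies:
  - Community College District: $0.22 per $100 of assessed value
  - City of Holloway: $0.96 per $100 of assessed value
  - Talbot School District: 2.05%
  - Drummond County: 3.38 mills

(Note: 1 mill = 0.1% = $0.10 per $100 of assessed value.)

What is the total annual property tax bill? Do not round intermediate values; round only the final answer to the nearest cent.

$30,375.81

Assessed value = $1,562,000 × 0.57 = $890,340
Taxable value = $890,340 − $39,000 = $851,340
Community College District: $851,340 × 0.0022 = $1,872.948
City of Holloway: $851,340 × 0.0096 = $8,172.864
Talbot School District: $851,340 × 0.0205 = $17,452.47
Drummond County: $851,340 × 0.00338 = $2,877.5292
Total = $30,375.8112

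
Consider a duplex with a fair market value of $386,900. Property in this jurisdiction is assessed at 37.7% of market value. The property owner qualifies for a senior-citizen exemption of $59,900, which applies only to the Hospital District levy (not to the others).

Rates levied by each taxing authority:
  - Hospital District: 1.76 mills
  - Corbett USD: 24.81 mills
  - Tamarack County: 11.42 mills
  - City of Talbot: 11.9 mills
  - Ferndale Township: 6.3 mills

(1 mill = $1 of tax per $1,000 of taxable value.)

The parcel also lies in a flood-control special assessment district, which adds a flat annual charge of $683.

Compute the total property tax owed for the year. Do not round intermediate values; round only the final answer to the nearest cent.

Assessed value = $386,900 × 0.377 = $145,861.3
Hospital District: ($145,861.3 − $59,900) × 0.00176 = $85,961.3 × 0.00176 = $151.291888
Corbett USD: $145,861.3 × 0.02481 = $3,618.818853
Tamarack County: $145,861.3 × 0.01142 = $1,665.736046
City of Talbot: $145,861.3 × 0.0119 = $1,735.74947
Ferndale Township: $145,861.3 × 0.0063 = $918.92619
Levies subtotal = $8,090.522447
Total = $8,090.522447 + $683 = $8,773.522447

$8,773.52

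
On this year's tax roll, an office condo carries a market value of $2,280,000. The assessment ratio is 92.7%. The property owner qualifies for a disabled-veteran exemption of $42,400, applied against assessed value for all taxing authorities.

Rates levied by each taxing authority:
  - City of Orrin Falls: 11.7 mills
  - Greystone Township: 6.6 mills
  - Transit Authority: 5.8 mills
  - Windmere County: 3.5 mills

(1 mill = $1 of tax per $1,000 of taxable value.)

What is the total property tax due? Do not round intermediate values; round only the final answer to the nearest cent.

Assessed value = $2,280,000 × 0.927 = $2,113,560
Taxable value = $2,113,560 − $42,400 = $2,071,160
City of Orrin Falls: $2,071,160 × 0.0117 = $24,232.572
Greystone Township: $2,071,160 × 0.0066 = $13,669.656
Transit Authority: $2,071,160 × 0.0058 = $12,012.728
Windmere County: $2,071,160 × 0.0035 = $7,249.06
Total = $24,232.572 + $13,669.656 + $12,012.728 + $7,249.06 = $57,164.016

$57,164.02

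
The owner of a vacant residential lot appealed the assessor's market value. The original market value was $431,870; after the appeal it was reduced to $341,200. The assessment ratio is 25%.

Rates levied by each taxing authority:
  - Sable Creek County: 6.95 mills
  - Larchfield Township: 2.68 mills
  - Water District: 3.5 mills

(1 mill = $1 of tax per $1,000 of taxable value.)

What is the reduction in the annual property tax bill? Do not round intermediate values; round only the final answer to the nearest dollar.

Old assessed value = $431,870 × 0.25 = $107,967.5
New assessed value = $341,200 × 0.25 = $85,300
Combined rate = 0.00695 + 0.00268 + 0.0035 = 0.01313
Old tax = $107,967.5 × 0.01313 = $1,417.613275
New tax = $85,300 × 0.01313 = $1,119.989
Reduction = $1,417.613275 − $1,119.989 = $297.624275

$298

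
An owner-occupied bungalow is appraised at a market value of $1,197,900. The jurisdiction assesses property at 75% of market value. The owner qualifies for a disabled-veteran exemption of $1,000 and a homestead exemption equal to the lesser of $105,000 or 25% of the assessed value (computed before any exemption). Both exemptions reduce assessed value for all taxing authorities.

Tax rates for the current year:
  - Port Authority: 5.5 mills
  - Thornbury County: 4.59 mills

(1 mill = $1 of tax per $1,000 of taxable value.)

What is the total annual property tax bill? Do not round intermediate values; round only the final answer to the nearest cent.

Assessed value = $1,197,900 × 0.75 = $898,425
Homestead exemption = min($105,000, 25% × $898,425) = min($105,000, $224,606.25) = $105,000 (dollar cap binds)
Taxable value = $898,425 − $1,000 − $105,000 = $792,425
Port Authority: $792,425 × 0.0055 = $4,358.3375
Thornbury County: $792,425 × 0.00459 = $3,637.23075
Total = $7,995.56825

$7,995.57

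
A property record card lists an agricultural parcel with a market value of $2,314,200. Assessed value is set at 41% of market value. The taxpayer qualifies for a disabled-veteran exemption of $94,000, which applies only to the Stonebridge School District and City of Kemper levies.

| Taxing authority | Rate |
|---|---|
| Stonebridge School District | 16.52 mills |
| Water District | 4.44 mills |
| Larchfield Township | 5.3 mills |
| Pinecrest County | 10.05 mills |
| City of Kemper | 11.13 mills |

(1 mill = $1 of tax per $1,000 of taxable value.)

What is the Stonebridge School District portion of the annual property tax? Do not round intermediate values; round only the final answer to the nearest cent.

Assessed value = $2,314,200 × 0.41 = $948,822
Stonebridge School District taxable value = $948,822 − $94,000 = $854,822
Stonebridge School District levy = $854,822 × 0.01652 = $14,121.65944

$14,121.66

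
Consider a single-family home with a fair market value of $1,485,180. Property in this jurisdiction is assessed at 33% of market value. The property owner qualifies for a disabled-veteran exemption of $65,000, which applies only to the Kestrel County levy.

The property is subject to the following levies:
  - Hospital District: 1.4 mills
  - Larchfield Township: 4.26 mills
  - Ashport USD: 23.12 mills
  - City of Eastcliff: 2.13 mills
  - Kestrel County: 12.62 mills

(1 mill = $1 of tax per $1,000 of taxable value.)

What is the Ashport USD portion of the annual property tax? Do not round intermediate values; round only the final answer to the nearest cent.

$11,331.33

Assessed value = $1,485,180 × 0.33 = $490,109.4
Ashport USD taxable value = $490,109.4 (exemption does not apply)
Ashport USD levy = $490,109.4 × 0.02312 = $11,331.329328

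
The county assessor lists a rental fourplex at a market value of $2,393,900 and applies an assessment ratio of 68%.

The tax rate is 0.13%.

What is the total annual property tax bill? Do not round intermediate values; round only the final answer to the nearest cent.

Assessed value = $2,393,900 × 0.68 = $1,627,852
Tax = $1,627,852 × 0.0013 = $2,116.2076

$2,116.21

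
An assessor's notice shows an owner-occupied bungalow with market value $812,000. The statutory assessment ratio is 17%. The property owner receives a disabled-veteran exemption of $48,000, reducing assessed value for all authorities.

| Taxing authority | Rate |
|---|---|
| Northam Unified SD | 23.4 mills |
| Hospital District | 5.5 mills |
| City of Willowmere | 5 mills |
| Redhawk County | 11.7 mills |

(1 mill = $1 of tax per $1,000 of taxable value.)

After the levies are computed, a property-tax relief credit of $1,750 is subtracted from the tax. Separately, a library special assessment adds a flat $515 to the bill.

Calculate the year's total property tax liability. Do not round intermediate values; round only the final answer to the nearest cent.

Assessed value = $812,000 × 0.17 = $138,040
Taxable value = $138,040 − $48,000 = $90,040
Northam Unified SD: $90,040 × 0.0234 = $2,106.936
Hospital District: $90,040 × 0.0055 = $495.22
City of Willowmere: $90,040 × 0.005 = $450.2
Redhawk County: $90,040 × 0.0117 = $1,053.468
Levies subtotal = $4,105.824
After credit = $4,105.824 − $1,750 = $2,355.824
Total = $2,355.824 + $515 = $2,870.824

$2,870.82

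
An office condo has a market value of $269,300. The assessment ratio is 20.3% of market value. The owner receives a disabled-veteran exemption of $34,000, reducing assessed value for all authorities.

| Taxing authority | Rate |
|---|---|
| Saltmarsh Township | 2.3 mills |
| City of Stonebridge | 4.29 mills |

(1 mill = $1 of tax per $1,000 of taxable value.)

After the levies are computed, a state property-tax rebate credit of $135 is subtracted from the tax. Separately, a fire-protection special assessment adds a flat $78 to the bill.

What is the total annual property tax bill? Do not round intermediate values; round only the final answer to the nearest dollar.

$79

Assessed value = $269,300 × 0.203 = $54,667.9
Taxable value = $54,667.9 − $34,000 = $20,667.9
Saltmarsh Township: $20,667.9 × 0.0023 = $47.53617
City of Stonebridge: $20,667.9 × 0.00429 = $88.665291
Levies subtotal = $136.201461
After credit = $136.201461 − $135 = $1.201461
Total = $1.201461 + $78 = $79.201461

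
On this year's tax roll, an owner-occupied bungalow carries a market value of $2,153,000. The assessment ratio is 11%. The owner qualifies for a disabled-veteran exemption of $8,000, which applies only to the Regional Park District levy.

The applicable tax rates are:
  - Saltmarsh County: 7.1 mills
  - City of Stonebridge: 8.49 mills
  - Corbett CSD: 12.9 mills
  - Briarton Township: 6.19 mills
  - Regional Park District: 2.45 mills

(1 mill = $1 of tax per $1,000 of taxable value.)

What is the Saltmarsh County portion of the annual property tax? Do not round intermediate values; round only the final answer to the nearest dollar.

$1,681

Assessed value = $2,153,000 × 0.11 = $236,830
Saltmarsh County taxable value = $236,830 (exemption does not apply)
Saltmarsh County levy = $236,830 × 0.0071 = $1,681.493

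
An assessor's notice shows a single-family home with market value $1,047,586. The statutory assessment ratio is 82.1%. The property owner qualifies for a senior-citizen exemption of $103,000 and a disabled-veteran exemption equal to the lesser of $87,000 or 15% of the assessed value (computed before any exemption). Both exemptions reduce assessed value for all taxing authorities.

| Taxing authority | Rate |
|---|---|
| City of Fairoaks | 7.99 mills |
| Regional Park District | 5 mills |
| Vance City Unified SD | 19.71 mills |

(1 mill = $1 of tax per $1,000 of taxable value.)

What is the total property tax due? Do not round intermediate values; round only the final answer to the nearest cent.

$21,911.23

Assessed value = $1,047,586 × 0.821 = $860,068.106
Disabled-veteran exemption = min($87,000, 15% × $860,068.106) = min($87,000, $129,010.2159) = $87,000 (dollar cap binds)
Taxable value = $860,068.106 − $103,000 − $87,000 = $670,068.106
City of Fairoaks: $670,068.106 × 0.00799 = $5,353.84416694
Regional Park District: $670,068.106 × 0.005 = $3,350.34053
Vance City Unified SD: $670,068.106 × 0.01971 = $13,207.04236926
Total = $21,911.2270662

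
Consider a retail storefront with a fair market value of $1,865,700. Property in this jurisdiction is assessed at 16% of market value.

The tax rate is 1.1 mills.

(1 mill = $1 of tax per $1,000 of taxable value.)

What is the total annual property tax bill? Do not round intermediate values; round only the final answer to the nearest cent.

Assessed value = $1,865,700 × 0.16 = $298,512
Tax = $298,512 × 0.0011 = $328.3632

$328.36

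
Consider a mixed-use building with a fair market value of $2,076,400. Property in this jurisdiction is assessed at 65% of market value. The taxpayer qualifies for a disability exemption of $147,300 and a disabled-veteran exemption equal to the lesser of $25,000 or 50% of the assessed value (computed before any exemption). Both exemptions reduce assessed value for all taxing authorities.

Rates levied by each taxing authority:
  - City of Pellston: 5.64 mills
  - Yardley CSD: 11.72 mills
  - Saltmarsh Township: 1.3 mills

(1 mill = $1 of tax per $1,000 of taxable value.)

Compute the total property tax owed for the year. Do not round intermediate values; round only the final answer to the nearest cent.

$21,969.54

Assessed value = $2,076,400 × 0.65 = $1,349,660
Disabled-veteran exemption = min($25,000, 50% × $1,349,660) = min($25,000, $674,830) = $25,000 (dollar cap binds)
Taxable value = $1,349,660 − $147,300 − $25,000 = $1,177,360
City of Pellston: $1,177,360 × 0.00564 = $6,640.3104
Yardley CSD: $1,177,360 × 0.01172 = $13,798.6592
Saltmarsh Township: $1,177,360 × 0.0013 = $1,530.568
Total = $21,969.5376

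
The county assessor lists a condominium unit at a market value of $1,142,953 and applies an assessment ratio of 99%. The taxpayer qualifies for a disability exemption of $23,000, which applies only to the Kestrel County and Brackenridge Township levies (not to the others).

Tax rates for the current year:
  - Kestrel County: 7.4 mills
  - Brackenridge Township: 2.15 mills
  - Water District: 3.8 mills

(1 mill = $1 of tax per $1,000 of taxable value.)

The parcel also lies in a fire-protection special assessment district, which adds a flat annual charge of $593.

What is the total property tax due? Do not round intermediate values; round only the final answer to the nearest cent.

Assessed value = $1,142,953 × 0.99 = $1,131,523.47
Kestrel County: ($1,131,523.47 − $23,000) × 0.0074 = $1,108,523.47 × 0.0074 = $8,203.073678
Brackenridge Township: ($1,131,523.47 − $23,000) × 0.00215 = $1,108,523.47 × 0.00215 = $2,383.3254605
Water District: $1,131,523.47 × 0.0038 = $4,299.789186
Levies subtotal = $14,886.1883245
Total = $14,886.1883245 + $593 = $15,479.1883245

$15,479.19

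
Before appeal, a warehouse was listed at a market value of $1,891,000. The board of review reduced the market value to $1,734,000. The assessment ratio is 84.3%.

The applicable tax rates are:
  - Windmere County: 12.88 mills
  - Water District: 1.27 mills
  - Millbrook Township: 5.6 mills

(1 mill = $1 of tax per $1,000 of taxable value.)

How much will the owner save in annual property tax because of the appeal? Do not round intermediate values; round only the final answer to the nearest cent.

$2,613.93

Old assessed value = $1,891,000 × 0.843 = $1,594,113
New assessed value = $1,734,000 × 0.843 = $1,461,762
Combined rate = 0.01288 + 0.00127 + 0.0056 = 0.01975
Old tax = $1,594,113 × 0.01975 = $31,483.73175
New tax = $1,461,762 × 0.01975 = $28,869.7995
Reduction = $31,483.73175 − $28,869.7995 = $2,613.93225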